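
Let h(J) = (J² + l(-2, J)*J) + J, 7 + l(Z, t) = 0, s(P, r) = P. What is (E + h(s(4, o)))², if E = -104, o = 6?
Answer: 12544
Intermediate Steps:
l(Z, t) = -7 (l(Z, t) = -7 + 0 = -7)
h(J) = J² - 6*J (h(J) = (J² - 7*J) + J = J² - 6*J)
(E + h(s(4, o)))² = (-104 + 4*(-6 + 4))² = (-104 + 4*(-2))² = (-104 - 8)² = (-112)² = 12544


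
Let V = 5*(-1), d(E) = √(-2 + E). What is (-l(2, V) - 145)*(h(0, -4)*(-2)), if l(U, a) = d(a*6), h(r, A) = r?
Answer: 0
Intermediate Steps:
V = -5
l(U, a) = √(-2 + 6*a) (l(U, a) = √(-2 + a*6) = √(-2 + 6*a))
(-l(2, V) - 145)*(h(0, -4)*(-2)) = (-√(-2 + 6*(-5)) - 145)*(0*(-2)) = (-√(-2 - 30) - 145)*0 = (-√(-32) - 145)*0 = (-4*I*√2 - 145)*0 = (-145 - 4*I*√2)*0 = 0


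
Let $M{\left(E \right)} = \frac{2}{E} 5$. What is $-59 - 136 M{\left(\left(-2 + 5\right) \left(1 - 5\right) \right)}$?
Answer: $\frac{163}{3} \approx 54.333$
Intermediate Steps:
$M{\left(E \right)} = \frac{10}{E}$
$-59 - 136 M{\left(\left(-2 + 5\right) \left(1 - 5\right) \right)} = -59 - 136 \frac{10}{\left(-2 + 5\right) \left(1 - 5\right)} = -59 - 136 \frac{10}{3 \left(-4\right)} = -59 - 136 \frac{10}{-12} = -59 - 136 \cdot 10 \left(- \frac{1}{12}\right) = -59 - - \frac{340}{3} = -59 + \frac{340}{3} = \frac{163}{3}$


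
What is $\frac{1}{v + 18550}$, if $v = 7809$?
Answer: $\frac{1}{26359} \approx 3.7938 \cdot 10^{-5}$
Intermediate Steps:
$\frac{1}{v + 18550} = \frac{1}{7809 + 18550} = \frac{1}{26359}$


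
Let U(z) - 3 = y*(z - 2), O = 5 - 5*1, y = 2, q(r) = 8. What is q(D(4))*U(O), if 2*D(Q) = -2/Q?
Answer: -8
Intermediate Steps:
D(Q) = -1/Q (D(Q) = (-2/Q)/2 = -1/Q)
O = 0 (O = 5 - 5 = 0)
U(z) = -1 + 2*z (U(z) = 3 + 2*(z - 2) = 3 + 2*(-2 + z) = 3 + (-4 + 2*z) = -1 + 2*z)
q(D(4))*U(O) = 8*(-1 + 2*0) = 8*(-1 + 0) = 8*(-1) = -8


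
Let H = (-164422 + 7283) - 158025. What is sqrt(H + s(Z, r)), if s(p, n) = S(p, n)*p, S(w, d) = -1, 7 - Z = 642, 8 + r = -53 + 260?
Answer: I*sqrt(314529) ≈ 560.83*I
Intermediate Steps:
r = 199 (r = -8 + (-53 + 260) = -8 + 207 = 199)
Z = -635 (Z = 7 - 1*642 = 7 - 642 = -635)
s(p, n) = -p
H = -315164 (H = -157139 - 158025 = -315164)
sqrt(H + s(Z, r)) = sqrt(-315164 - 1*(-635)) = sqrt(-315164 + 635) = sqrt(-314529) = I*sqrt(314529)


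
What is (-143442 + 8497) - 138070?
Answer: -273015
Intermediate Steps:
(-143442 + 8497) - 138070 = -134945 - 138070 = -273015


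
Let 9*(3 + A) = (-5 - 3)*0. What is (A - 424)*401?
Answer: -171227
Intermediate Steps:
A = -3 (A = -3 + ((-5 - 3)*0)/9 = -3 + (-8*0)/9 = -3 + (⅑)*0 = -3 + 0 = -3)
(A - 424)*401 = (-3 - 424)*401 = -427*401 = -171227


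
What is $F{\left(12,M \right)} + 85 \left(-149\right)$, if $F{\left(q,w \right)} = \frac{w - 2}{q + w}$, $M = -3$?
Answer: $- \frac{113990}{9} \approx -12666.0$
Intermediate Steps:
$F{\left(q,w \right)} = \frac{-2 + w}{q + w}$
$F{\left(12,M \right)} + 85 \left(-149\right) = \frac{-2 - 3}{12 - 3} + 85 \left(-149\right) = \frac{1}{9} \left(-5\right) - 12665 = - \frac{5}{9} - 12665 = - \frac{113990}{9}$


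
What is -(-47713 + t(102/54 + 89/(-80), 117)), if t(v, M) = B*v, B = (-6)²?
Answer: 953701/20 ≈ 47685.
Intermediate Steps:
B = 36
t(v, M) = 36*v
-(-47713 + t(102/54 + 89/(-80), 117)) = -(-47713 + 36*(102/54 + 89/(-80))) = -(-47713 + 36*(102*(1/54) + 89*(-1/80))) = -(-47713 + 36*(17/9 - 89/80)) = -(-47713 + 36*(559/720)) = -(-47713 + 559/20) = -1*(-953701/20) = 953701/20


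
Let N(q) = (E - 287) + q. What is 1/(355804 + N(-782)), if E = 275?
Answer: 1/355010 ≈ 2.8168e-6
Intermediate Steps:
N(q) = -12 + q (N(q) = (275 - 287) + q = -12 + q)
1/(355804 + N(-782)) = 1/(355804 + (-12 - 782)) = 1/(355804 - 794) = 1/355010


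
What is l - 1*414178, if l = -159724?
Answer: -573902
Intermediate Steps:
l - 1*414178 = -159724 - 1*414178 = -159724 - 414178 = -573902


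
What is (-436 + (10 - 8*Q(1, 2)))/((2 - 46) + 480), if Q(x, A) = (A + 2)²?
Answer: -277/218 ≈ -1.2706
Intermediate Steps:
Q(x, A) = (2 + A)²
(-436 + (10 - 8*Q(1, 2)))/((2 - 46) + 480) = (-436 + (10 - 8*(2 + 2)²))/((2 - 46) + 480) = (-436 + (10 - 8*4²))/(-44 + 480) = (-436 + (10 - 8*16))/436 = (-436 + (10 - 128))*(1/436) = (-436 - 118)*(1/436) = -554*1/436 = -277/218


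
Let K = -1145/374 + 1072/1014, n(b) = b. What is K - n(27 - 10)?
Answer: -3603557/189618 ≈ -19.004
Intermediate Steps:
K = -380051/189618 (K = -1145*1/374 + 1072*(1/1014) = -1145/374 + 536/507 = -380051/189618 ≈ -2.0043)
K - n(27 - 10) = -380051/189618 - (27 - 10) = -380051/189618 - 1*17 = -380051/189618 - 17 = -3603557/189618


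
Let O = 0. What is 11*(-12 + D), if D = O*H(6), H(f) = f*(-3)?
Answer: -132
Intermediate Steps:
H(f) = -3*f
D = 0 (D = 0*(-3*6) = 0*(-18) = 0)
11*(-12 + D) = 11*(-12 + 0) = 11*(-12) = -132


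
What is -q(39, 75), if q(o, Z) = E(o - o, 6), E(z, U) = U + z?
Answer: -6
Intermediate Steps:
q(o, Z) = 6 (q(o, Z) = 6 + (o - o) = 6 + 0 = 6)
-q(39, 75) = -1*6 = -6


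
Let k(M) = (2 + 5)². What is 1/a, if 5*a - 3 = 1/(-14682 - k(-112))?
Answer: 73655/44192 ≈ 1.6667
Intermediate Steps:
k(M) = 49 (k(M) = 7² = 49)
a = 44192/73655 (a = ⅗ + 1/(5*(-14682 - 1*49)) = ⅗ + 1/(5*(-14682 - 49)) = ⅗ + (⅕)/(-14731) = ⅗ + (⅕)*(-1/14731) = ⅗ - 1/73655 = 44192/73655 ≈ 0.59999)
1/a = 1/(44192/73655) = 73655/44192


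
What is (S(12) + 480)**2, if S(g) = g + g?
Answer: 254016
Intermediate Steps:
S(g) = 2*g
(S(12) + 480)**2 = (2*12 + 480)**2 = (24 + 480)**2 = 504**2 = 254016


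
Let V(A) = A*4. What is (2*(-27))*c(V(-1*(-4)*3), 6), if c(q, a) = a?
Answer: -324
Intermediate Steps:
V(A) = 4*A
(2*(-27))*c(V(-1*(-4)*3), 6) = (2*(-27))*6 = -54*6 = -324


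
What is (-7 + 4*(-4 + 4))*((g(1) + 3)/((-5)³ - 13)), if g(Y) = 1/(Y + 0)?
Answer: 14/69 ≈ 0.20290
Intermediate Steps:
g(Y) = 1/Y
(-7 + 4*(-4 + 4))*((g(1) + 3)/((-5)³ - 13)) = (-7 + 4*(-4 + 4))*((1/1 + 3)/((-5)³ - 13)) = (-7 + 4*0)*((1 + 3)/(-125 - 13)) = (-7 + 0)*(4/(-138)) = -(-7)*4/138 = -7*(-2/69) = 14/69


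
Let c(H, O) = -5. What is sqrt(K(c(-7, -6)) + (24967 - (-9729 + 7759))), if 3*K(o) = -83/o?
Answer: sqrt(6062070)/15 ≈ 164.14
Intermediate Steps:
K(o) = -83/(3*o) (K(o) = (-83/o)/3 = -83/(3*o))
sqrt(K(c(-7, -6)) + (24967 - (-9729 + 7759))) = sqrt(-83/3/(-5) + (24967 - (-9729 + 7759))) = sqrt(-83/3*(-1/5) + (24967 - 1*(-1970))) = sqrt(83/15 + (24967 + 1970)) = sqrt(83/15 + 26937) = sqrt(404138/15) = sqrt(6062070)/15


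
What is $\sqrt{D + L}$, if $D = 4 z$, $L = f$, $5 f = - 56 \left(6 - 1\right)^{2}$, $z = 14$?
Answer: $4 i \sqrt{14} \approx 14.967 i$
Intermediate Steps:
$f = -280$ ($f = \frac{\left(-56\right) \left(6 - 1\right)^{2}}{5} = \frac{\left(-56\right) 5^{2}}{5} = \frac{\left(-56\right) 25}{5} = \frac{1}{5} \left(-1400\right) = -280$)
$L = -280$
$D = 56$ ($D = 4 \cdot 14 = 56$)
$\sqrt{D + L} = \sqrt{56 - 280} = \sqrt{-224} = 4 i \sqrt{14}$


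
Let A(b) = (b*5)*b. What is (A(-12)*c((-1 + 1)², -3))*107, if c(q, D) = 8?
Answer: 616320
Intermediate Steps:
A(b) = 5*b² (A(b) = (5*b)*b = 5*b²)
(A(-12)*c((-1 + 1)², -3))*107 = ((5*(-12)²)*8)*107 = ((5*144)*8)*107 = (720*8)*107 = 5760*107 = 616320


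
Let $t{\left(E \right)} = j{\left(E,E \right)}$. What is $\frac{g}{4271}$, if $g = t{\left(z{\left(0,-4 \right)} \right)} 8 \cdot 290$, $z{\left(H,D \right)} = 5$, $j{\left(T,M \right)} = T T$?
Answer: $\frac{58000}{4271} \approx 13.58$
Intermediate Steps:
$j{\left(T,M \right)} = T^{2}$
$t{\left(E \right)} = E^{2}$
$g = 58000$ ($g = 5^{2} \cdot 8 \cdot 290 = 25 \cdot 8 \cdot 290 = 200 \cdot 290 = 58000$)
$\frac{g}{4271} = \frac{58000}{4271}$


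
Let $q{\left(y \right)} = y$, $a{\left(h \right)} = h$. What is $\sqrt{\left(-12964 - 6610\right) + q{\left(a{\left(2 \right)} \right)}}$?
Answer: $2 i \sqrt{4893} \approx 139.9 i$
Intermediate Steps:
$\sqrt{\left(-12964 - 6610\right) + q{\left(a{\left(2 \right)} \right)}} = \sqrt{\left(-12964 - 6610\right) + 2} = \sqrt{-19574 + 2} = \sqrt{-19572} = 2 i \sqrt{4893}$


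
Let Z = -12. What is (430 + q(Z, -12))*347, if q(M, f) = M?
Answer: 145046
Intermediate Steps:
(430 + q(Z, -12))*347 = (430 - 12)*347 = 418*347 = 145046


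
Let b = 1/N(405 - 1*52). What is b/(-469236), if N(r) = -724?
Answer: 1/339726864 ≈ 2.9435e-9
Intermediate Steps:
b = -1/724 (b = 1/(-724) = -1/724 ≈ -0.0013812)
b/(-469236) = -1/724/(-469236) = -1/724*(-1/469236) = 1/339726864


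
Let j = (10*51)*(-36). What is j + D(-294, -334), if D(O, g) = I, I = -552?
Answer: -18912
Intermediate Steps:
D(O, g) = -552
j = -18360 (j = 510*(-36) = -18360)
j + D(-294, -334) = -18360 - 552 = -18912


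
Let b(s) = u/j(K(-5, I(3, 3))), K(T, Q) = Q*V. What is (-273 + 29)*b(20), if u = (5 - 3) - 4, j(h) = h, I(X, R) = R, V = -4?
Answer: -122/3 ≈ -40.667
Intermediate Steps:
K(T, Q) = -4*Q (K(T, Q) = Q*(-4) = -4*Q)
u = -2 (u = 2 - 4 = -2)
b(s) = ⅙ (b(s) = -2/((-4*3)) = -2/(-12) = -2*(-1/12) = ⅙)
(-273 + 29)*b(20) = (-273 + 29)*(⅙) = -244*⅙ = -122/3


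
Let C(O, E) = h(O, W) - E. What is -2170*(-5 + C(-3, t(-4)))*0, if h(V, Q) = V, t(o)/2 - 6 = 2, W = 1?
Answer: 0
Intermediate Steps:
t(o) = 16 (t(o) = 12 + 2*2 = 12 + 4 = 16)
C(O, E) = O - E
-2170*(-5 + C(-3, t(-4)))*0 = -2170*(-5 + (-3 - 1*16))*0 = -2170*(-5 + (-3 - 16))*0 = -2170*(-5 - 19)*0 = -(-52080)*0 = -2170*0 = 0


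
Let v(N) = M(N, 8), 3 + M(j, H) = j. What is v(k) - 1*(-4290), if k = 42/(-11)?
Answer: 47115/11 ≈ 4283.2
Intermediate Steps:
M(j, H) = -3 + j
k = -42/11 (k = 42*(-1/11) = -42/11 ≈ -3.8182)
v(N) = -3 + N
v(k) - 1*(-4290) = (-3 - 42/11) - 1*(-4290) = -75/11 + 4290 = 47115/11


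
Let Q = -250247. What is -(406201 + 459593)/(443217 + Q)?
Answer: -432897/96485 ≈ -4.4867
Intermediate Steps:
-(406201 + 459593)/(443217 + Q) = -(406201 + 459593)/(443217 - 250247) = -865794/192970 = -1*432897/96485 = -432897/96485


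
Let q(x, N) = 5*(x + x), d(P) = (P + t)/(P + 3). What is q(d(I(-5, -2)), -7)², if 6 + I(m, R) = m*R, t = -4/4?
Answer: 900/49 ≈ 18.367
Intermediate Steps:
t = -1 (t = -4*¼ = -1)
I(m, R) = -6 + R*m (I(m, R) = -6 + m*R = -6 + R*m)
d(P) = (-1 + P)/(3 + P) (d(P) = (P - 1)/(P + 3) = (-1 + P)/(3 + P))
q(x, N) = 10*x (q(x, N) = 5*(2*x) = 10*x)
q(d(I(-5, -2)), -7)² = (10*((-1 + (-6 - 2*(-5)))/(3 + (-6 - 2*(-5)))))² = (10*((-1 + (-6 + 10))/(3 + (-6 + 10))))² = (10*((-1 + 4)/(3 + 4)))² = (10*(3/7))² = (30/7)² = 900/49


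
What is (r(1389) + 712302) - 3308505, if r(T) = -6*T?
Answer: -2604537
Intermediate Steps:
(r(1389) + 712302) - 3308505 = (-6*1389 + 712302) - 3308505 = (-8334 + 712302) - 3308505 = 703968 - 3308505 = -2604537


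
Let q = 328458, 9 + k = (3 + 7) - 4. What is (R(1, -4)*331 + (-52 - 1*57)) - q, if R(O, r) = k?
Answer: -329560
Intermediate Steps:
k = -3 (k = -9 + ((3 + 7) - 4) = -9 + (10 - 4) = -9 + 6 = -3)
R(O, r) = -3
(R(1, -4)*331 + (-52 - 1*57)) - q = (-3*331 + (-52 - 1*57)) - 1*328458 = (-993 + (-52 - 57)) - 328458 = (-993 - 109) - 328458 = -1102 - 328458 = -329560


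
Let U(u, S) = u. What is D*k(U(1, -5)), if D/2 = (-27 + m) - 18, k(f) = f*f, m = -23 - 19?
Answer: -174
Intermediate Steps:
m = -42
k(f) = f**2
D = -174 (D = 2*((-27 - 42) - 18) = 2*(-69 - 18) = 2*(-87) = -174)
D*k(U(1, -5)) = -174*1**2 = -174*1 = -174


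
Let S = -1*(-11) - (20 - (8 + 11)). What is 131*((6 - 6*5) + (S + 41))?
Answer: 3537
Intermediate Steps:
S = 10 (S = 11 - (20 - 1*19) = 11 - (20 - 19) = 11 - 1*1 = 11 - 1 = 10)
131*((6 - 6*5) + (S + 41)) = 131*((6 - 6*5) + (10 + 41)) = 131*((6 - 30) + 51) = 131*(-24 + 51) = 131*27 = 3537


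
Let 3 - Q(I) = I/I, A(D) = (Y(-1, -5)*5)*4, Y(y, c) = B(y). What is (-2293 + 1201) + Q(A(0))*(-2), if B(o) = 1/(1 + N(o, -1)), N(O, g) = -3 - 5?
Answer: -1096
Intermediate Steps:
N(O, g) = -8
B(o) = -1/7 (B(o) = 1/(1 - 8) = 1/(-7) = -1/7)
Y(y, c) = -1/7
A(D) = -20/7 (A(D) = -1/7*5*4 = -5/7*4 = -20/7)
Q(I) = 2 (Q(I) = 3 - I/I = 3 - 1*1 = 3 - 1 = 2)
(-2293 + 1201) + Q(A(0))*(-2) = (-2293 + 1201) + 2*(-2) = -1092 - 4 = -1096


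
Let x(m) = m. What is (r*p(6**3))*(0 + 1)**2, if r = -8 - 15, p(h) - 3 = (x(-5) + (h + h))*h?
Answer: -2121405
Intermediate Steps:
p(h) = 3 + h*(-5 + 2*h) (p(h) = 3 + (-5 + (h + h))*h = 3 + (-5 + 2*h)*h = 3 + h*(-5 + 2*h))
r = -23
(r*p(6**3))*(0 + 1)**2 = (-23*(3 - 5*6**3 + 2*(6**3)**2))*(0 + 1)**2 = -23*(3 - 5*216 + 2*216**2)*1**2 = -23*(3 - 1080 + 2*46656)*1 = -23*(3 - 1080 + 93312)*1 = -23*92235*1 = -2121405*1 = -2121405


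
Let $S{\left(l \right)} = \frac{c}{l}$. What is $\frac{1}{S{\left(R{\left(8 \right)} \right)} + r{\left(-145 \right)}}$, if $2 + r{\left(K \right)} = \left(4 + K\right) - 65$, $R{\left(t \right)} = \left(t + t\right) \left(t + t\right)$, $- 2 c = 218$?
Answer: $- \frac{256}{53357} \approx -0.0047979$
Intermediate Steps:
$c = -109$ ($c = \left(- \frac{1}{2}\right) 218 = -109$)
$R{\left(t \right)} = 4 t^{2}$ ($R{\left(t \right)} = 2 t 2 t = 4 t^{2}$)
$S{\left(l \right)} = - \frac{109}{l}$
$r{\left(K \right)} = -63 + K$ ($r{\left(K \right)} = -2 + \left(\left(4 + K\right) - 65\right) = -2 + \left(-61 + K\right) = -63 + K$)
$\frac{1}{S{\left(R{\left(8 \right)} \right)} + r{\left(-145 \right)}} = \frac{1}{- \frac{109}{4 \cdot 8^{2}} - 208} = \frac{1}{- \frac{109}{4 \cdot 64} - 208} = \frac{1}{- \frac{109}{256} - 208} = \frac{1}{- \frac{53357}{256}} = - \frac{256}{53357}$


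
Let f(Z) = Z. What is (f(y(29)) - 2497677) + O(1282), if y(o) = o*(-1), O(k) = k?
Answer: -2496424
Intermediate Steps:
y(o) = -o
(f(y(29)) - 2497677) + O(1282) = (-1*29 - 2497677) + 1282 = (-29 - 2497677) + 1282 = -2497706 + 1282 = -2496424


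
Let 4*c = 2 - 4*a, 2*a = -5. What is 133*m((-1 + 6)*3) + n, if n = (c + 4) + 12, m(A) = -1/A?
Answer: 152/15 ≈ 10.133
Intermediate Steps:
a = -5/2 (a = (½)*(-5) = -5/2 ≈ -2.5000)
c = 3 (c = (2 - 4*(-5/2))/4 = (2 + 10)/4 = (¼)*12 = 3)
n = 19 (n = (3 + 4) + 12 = 7 + 12 = 19)
133*m((-1 + 6)*3) + n = 133*(-1/((-1 + 6)*3)) + 19 = 133*(-1/(5*3)) + 19 = 133*(-1/15) + 19 = -133/15 + 19 = 152/15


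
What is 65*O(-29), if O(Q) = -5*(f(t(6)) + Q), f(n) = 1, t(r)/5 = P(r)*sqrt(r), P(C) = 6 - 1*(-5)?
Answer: 9100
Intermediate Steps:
P(C) = 11 (P(C) = 6 + 5 = 11)
t(r) = 55*sqrt(r) (t(r) = 5*(11*sqrt(r)) = 55*sqrt(r))
O(Q) = -5 - 5*Q (O(Q) = -5*(1 + Q) = -5 - 5*Q)
65*O(-29) = 65*(-5 - 5*(-29)) = 65*(-5 + 145) = 65*140 = 9100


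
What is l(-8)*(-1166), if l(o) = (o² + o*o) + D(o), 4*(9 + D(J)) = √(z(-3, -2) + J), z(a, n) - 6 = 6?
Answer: -139337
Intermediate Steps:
z(a, n) = 12 (z(a, n) = 6 + 6 = 12)
D(J) = -9 + √(12 + J)/4
l(o) = -9 + 2*o² + √(12 + o)/4 (l(o) = (o² + o*o) + (-9 + √(12 + o)/4) = (o² + o²) + (-9 + √(12 + o)/4) = 2*o² + (-9 + √(12 + o)/4) = -9 + 2*o² + √(12 + o)/4)
l(-8)*(-1166) = (-9 + 2*(-8)² + √(12 - 8)/4)*(-1166) = (-9 + 2*64 + √4/4)*(-1166) = (-9 + 128 + (¼)*2)*(-1166) = (-9 + 128 + ½)*(-1166) = (239/2)*(-1166) = -139337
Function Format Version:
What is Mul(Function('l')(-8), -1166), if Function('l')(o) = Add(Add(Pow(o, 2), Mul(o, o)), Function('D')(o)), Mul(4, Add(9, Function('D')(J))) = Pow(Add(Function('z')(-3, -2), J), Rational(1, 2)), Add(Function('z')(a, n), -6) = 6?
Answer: -139337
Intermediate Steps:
Function('z')(a, n) = 12 (Function('z')(a, n) = Add(6, 6) = 12)
Function('D')(J) = Add(-9, Mul(Rational(1, 4), Pow(Add(12, J), Rational(1, 2))))
Function('l')(o) = Add(-9, Mul(2, Pow(o, 2)), Mul(Rational(1, 4), Pow(Add(12, o), Rational(1, 2)))) (Function('l')(o) = Add(Add(Pow(o, 2), Mul(o, o)), Add(-9, Mul(Rational(1, 4), Pow(Add(12, o), Rational(1, 2))))) = Add(Add(Pow(o, 2), Pow(o, 2)), Add(-9, Mul(Rational(1, 4), Pow(Add(12, o), Rational(1, 2))))) = Add(Mul(2, Pow(o, 2)), Add(-9, Mul(Rational(1, 4), Pow(Add(12, o), Rational(1, 2))))) = Add(-9, Mul(2, Pow(o, 2)), Mul(Rational(1, 4), Pow(Add(12, o), Rational(1, 2)))))
Mul(Function('l')(-8), -1166) = Mul(Add(-9, Mul(2, Pow(-8, 2)), Mul(Rational(1, 4), Pow(Add(12, -8), Rational(1, 2)))), -1166) = Mul(Add(-9, Mul(2, 64), Mul(Rational(1, 4), Pow(4, Rational(1, 2)))), -1166) = Mul(Add(-9, 128, Mul(Rational(1, 4), 2)), -1166) = Mul(Add(-9, 128, Rational(1, 2)), -1166) = Mul(Rational(239, 2), -1166) = -139337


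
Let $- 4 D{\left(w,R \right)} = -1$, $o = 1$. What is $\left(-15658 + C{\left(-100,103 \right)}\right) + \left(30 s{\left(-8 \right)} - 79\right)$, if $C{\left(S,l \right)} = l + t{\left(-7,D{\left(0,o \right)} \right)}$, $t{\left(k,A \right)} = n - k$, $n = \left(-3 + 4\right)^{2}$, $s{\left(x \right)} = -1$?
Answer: $-15656$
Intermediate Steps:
$D{\left(w,R \right)} = \frac{1}{4}$ ($D{\left(w,R \right)} = \left(- \frac{1}{4}\right) \left(-1\right) = \frac{1}{4}$)
$n = 1$ ($n = 1^{2} = 1$)
$t{\left(k,A \right)} = 1 - k$
$C{\left(S,l \right)} = 8 + l$ ($C{\left(S,l \right)} = l + \left(1 - -7\right) = l + \left(1 + 7\right) = l + 8 = 8 + l$)
$\left(-15658 + C{\left(-100,103 \right)}\right) + \left(30 s{\left(-8 \right)} - 79\right) = \left(-15658 + \left(8 + 103\right)\right) + \left(30 \left(-1\right) - 79\right) = \left(-15658 + 111\right) - 109 = -15547 - 109 = -15656$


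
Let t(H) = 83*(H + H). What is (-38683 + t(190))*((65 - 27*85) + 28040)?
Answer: -184360830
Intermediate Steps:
t(H) = 166*H (t(H) = 83*(2*H) = 166*H)
(-38683 + t(190))*((65 - 27*85) + 28040) = (-38683 + 166*190)*((65 - 27*85) + 28040) = (-38683 + 31540)*((65 - 2295) + 28040) = -7143*(-2230 + 28040) = -7143*25810 = -184360830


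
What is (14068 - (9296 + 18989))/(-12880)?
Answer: 2031/1840 ≈ 1.1038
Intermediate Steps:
(14068 - (9296 + 18989))/(-12880) = (14068 - 1*28285)*(-1/12880) = (14068 - 28285)*(-1/12880) = -14217*(-1/12880) = 2031/1840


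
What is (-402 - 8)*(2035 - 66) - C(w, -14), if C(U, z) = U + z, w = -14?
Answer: -807262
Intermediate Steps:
(-402 - 8)*(2035 - 66) - C(w, -14) = (-402 - 8)*(2035 - 66) - (-14 - 14) = -410*1969 - 1*(-28) = -807290 + 28 = -807262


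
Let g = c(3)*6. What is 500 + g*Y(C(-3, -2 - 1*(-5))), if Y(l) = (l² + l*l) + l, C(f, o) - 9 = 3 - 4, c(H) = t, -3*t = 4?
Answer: -588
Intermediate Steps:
t = -4/3 (t = -⅓*4 = -4/3 ≈ -1.3333)
c(H) = -4/3
C(f, o) = 8 (C(f, o) = 9 + (3 - 4) = 9 - 1 = 8)
Y(l) = l + 2*l² (Y(l) = (l² + l²) + l = 2*l² + l = l + 2*l²)
g = -8 (g = -4/3*6 = -8)
500 + g*Y(C(-3, -2 - 1*(-5))) = 500 - 64*(1 + 2*8) = 500 - 64*(1 + 16) = 500 - 64*17 = 500 - 8*136 = 500 - 1088 = -588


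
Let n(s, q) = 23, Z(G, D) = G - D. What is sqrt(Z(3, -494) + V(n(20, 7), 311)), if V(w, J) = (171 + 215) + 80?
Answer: 3*sqrt(107) ≈ 31.032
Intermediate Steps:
V(w, J) = 466 (V(w, J) = 386 + 80 = 466)
sqrt(Z(3, -494) + V(n(20, 7), 311)) = sqrt((3 - 1*(-494)) + 466) = sqrt((3 + 494) + 466) = sqrt(497 + 466) = sqrt(963) = 3*sqrt(107)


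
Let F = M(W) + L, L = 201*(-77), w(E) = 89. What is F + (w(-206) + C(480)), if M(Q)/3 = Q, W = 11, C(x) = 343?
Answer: -15012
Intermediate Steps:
L = -15477
M(Q) = 3*Q
F = -15444 (F = 3*11 - 15477 = 33 - 15477 = -15444)
F + (w(-206) + C(480)) = -15444 + (89 + 343) = -15444 + 432 = -15012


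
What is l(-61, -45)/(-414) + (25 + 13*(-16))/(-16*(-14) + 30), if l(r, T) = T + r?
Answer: -24419/52578 ≈ -0.46443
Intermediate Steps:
l(-61, -45)/(-414) + (25 + 13*(-16))/(-16*(-14) + 30) = (-45 - 61)/(-414) + (25 + 13*(-16))/(-16*(-14) + 30) = -106*(-1/414) + (25 - 208)/(224 + 30) = 53/207 - 183/254 = -24419/52578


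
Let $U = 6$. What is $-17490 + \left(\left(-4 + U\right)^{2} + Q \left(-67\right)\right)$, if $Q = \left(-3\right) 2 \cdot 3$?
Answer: $-16280$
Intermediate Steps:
$Q = -18$ ($Q = \left(-6\right) 3 = -18$)
$-17490 + \left(\left(-4 + U\right)^{2} + Q \left(-67\right)\right) = -17490 + \left(\left(-4 + 6\right)^{2} - -1206\right) = -17490 + \left(2^{2} + 1206\right) = -17490 + \left(4 + 1206\right) = -17490 + 1210 = -16280$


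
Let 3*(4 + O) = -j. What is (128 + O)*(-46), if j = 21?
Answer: -5382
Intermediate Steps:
O = -11 (O = -4 + (-1*21)/3 = -4 + (⅓)*(-21) = -4 - 7 = -11)
(128 + O)*(-46) = (128 - 11)*(-46) = 117*(-46) = -5382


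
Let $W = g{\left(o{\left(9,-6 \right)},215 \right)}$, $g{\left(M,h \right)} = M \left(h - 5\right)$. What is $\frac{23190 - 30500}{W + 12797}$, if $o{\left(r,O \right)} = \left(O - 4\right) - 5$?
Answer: $- \frac{7310}{9647} \approx -0.75775$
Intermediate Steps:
$o{\left(r,O \right)} = -9 + O$ ($o{\left(r,O \right)} = \left(-4 + O\right) - 5 = -9 + O$)
$g{\left(M,h \right)} = M \left(-5 + h\right)$
$W = -3150$ ($W = \left(-9 - 6\right) \left(-5 + 215\right) = \left(-15\right) 210 = -3150$)
$\frac{23190 - 30500}{W + 12797} = \frac{23190 - 30500}{-3150 + 12797} = \frac{23190 - 30500}{9647} = \left(23190 - 30500\right) \frac{1}{9647} = \left(-7310\right) \frac{1}{9647} = - \frac{7310}{9647}$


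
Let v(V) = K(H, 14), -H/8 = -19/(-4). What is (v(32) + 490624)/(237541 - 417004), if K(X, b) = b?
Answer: -163546/59821 ≈ -2.7339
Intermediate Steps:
H = -38 (H = -(-152)/(-4) = -(-152)*(-1)/4 = -8*19/4 = -38)
v(V) = 14
(v(32) + 490624)/(237541 - 417004) = (14 + 490624)/(237541 - 417004) = 490638/(-179463) = 490638*(-1/179463) = -163546/59821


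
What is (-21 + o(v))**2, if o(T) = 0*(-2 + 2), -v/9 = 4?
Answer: 441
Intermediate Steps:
v = -36 (v = -9*4 = -36)
o(T) = 0 (o(T) = 0*0 = 0)
(-21 + o(v))**2 = (-21 + 0)**2 = (-21)**2 = 441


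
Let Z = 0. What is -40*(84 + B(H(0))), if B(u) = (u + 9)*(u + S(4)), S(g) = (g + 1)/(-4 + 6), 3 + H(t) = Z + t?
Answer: -3240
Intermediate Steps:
H(t) = -3 + t (H(t) = -3 + (0 + t) = -3 + t)
S(g) = ½ + g/2 (S(g) = (1 + g)/2 = (1 + g)*(½) = ½ + g/2)
B(u) = (9 + u)*(5/2 + u) (B(u) = (u + 9)*(u + (½ + (½)*4)) = (9 + u)*(u + (½ + 2)) = (9 + u)*(u + 5/2) = (9 + u)*(5/2 + u))
-40*(84 + B(H(0))) = -40*(84 + (45/2 + (-3 + 0)² + 23*(-3 + 0)/2)) = -40*(84 + (45/2 + (-3)² + (23/2)*(-3))) = -40*(84 + (45/2 + 9 - 69/2)) = -40*(84 - 3) = -40*81 = -3240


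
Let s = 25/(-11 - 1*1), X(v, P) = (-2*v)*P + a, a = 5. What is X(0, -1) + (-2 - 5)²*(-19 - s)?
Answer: -9887/12 ≈ -823.92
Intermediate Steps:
X(v, P) = 5 - 2*P*v (X(v, P) = (-2*v)*P + 5 = -2*P*v + 5 = 5 - 2*P*v)
s = -25/12 (s = 25/(-11 - 1) = 25/(-12) = 25*(-1/12) = -25/12 ≈ -2.0833)
X(0, -1) + (-2 - 5)²*(-19 - s) = (5 - 2*(-1)*0) + (-2 - 5)²*(-19 - 1*(-25/12)) = (5 + 0) + (-7)²*(-19 + 25/12) = 5 + 49*(-203/12) = 5 - 9947/12 = -9887/12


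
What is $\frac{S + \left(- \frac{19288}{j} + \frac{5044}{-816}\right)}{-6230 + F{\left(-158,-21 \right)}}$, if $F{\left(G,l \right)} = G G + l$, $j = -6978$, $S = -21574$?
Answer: $- \frac{5119285399}{4439696676} \approx -1.1531$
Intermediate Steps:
$F{\left(G,l \right)} = l + G^{2}$ ($F{\left(G,l \right)} = G^{2} + l = l + G^{2}$)
$\frac{S + \left(- \frac{19288}{j} + \frac{5044}{-816}\right)}{-6230 + F{\left(-158,-21 \right)}} = \frac{-21574 + \left(- \frac{19288}{-6978} + \frac{5044}{-816}\right)}{-6230 - \left(21 - \left(-158\right)^{2}\right)} = \frac{-21574 + \left(\left(-19288\right) \left(- \frac{1}{6978}\right) + 5044 \left(- \frac{1}{816}\right)\right)}{-6230 + \left(-21 + 24964\right)} = \frac{-21574 + \left(\frac{9644}{3489} - \frac{1261}{204}\right)}{-6230 + 24943} = \frac{-21574 - \frac{810751}{237252}}{18713} = \left(- \frac{5119285399}{237252}\right) \frac{1}{18713} = - \frac{5119285399}{4439696676}$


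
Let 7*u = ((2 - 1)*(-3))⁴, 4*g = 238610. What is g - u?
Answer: 834973/14 ≈ 59641.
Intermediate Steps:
g = 119305/2 (g = (¼)*238610 = 119305/2 ≈ 59653.)
u = 81/7 (u = ((2 - 1)*(-3))⁴/7 = (1*(-3))⁴/7 = (⅐)*(-3)⁴ = (⅐)*81 = 81/7 ≈ 11.571)
g - u = 119305/2 - 1*81/7 = 119305/2 - 81/7 = 834973/14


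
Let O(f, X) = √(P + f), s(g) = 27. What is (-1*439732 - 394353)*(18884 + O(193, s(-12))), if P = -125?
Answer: -15750861140 - 1668170*√17 ≈ -1.5758e+10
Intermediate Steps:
O(f, X) = √(-125 + f)
(-1*439732 - 394353)*(18884 + O(193, s(-12))) = (-1*439732 - 394353)*(18884 + √(-125 + 193)) = (-439732 - 394353)*(18884 + √68) = -834085*(18884 + 2*√17) = -15750861140 - 1668170*√17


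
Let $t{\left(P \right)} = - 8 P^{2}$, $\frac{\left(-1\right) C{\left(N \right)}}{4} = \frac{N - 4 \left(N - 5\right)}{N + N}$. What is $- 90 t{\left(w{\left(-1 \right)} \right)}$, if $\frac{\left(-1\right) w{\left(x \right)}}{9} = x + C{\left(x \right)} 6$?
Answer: $4410450000$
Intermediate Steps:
$C{\left(N \right)} = - \frac{2 \left(20 - 3 N\right)}{N}$ ($C{\left(N \right)} = - 4 \frac{N - 4 \left(N - 5\right)}{N + N} = - 4 \frac{N - 4 \left(-5 + N\right)}{2 N} = - 4 \left(N - \left(-20 + 4 N\right)\right) \frac{1}{2 N} = - 4 \left(20 - 3 N\right) \frac{1}{2 N} = - 4 \frac{20 - 3 N}{2 N} = - \frac{2 \left(20 - 3 N\right)}{N}$)
$w{\left(x \right)} = -324 - 9 x + \frac{2160}{x}$ ($w{\left(x \right)} = - 9 \left(x + \left(6 - \frac{40}{x}\right) 6\right) = - 9 \left(x + \left(36 - \frac{240}{x}\right)\right) = - 9 \left(36 + x - \frac{240}{x}\right) = -324 - 9 x + \frac{2160}{x}$)
$- 90 t{\left(w{\left(-1 \right)} \right)} = - 90 \left(- 8 \left(-324 - -9 + \frac{2160}{-1}\right)^{2}\right) = - 90 \left(- 8 \left(-324 + 9 + 2160 \left(-1\right)\right)^{2}\right) = - 90 \left(- 8 \left(-324 + 9 - 2160\right)^{2}\right) = - 90 \left(- 8 \left(-2475\right)^{2}\right) = - 90 \left(\left(-8\right) 6125625\right) = \left(-90\right) \left(-49005000\right) = 4410450000$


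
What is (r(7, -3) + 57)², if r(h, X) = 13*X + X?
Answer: 225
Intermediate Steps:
r(h, X) = 14*X
(r(7, -3) + 57)² = (14*(-3) + 57)² = (-42 + 57)² = 15² = 225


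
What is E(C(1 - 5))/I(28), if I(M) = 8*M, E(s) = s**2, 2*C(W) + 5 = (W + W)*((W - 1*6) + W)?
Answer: 11449/896 ≈ 12.778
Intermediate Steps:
C(W) = -5/2 + W*(-6 + 2*W) (C(W) = -5/2 + ((W + W)*((W - 1*6) + W))/2 = -5/2 + ((2*W)*((W - 6) + W))/2 = -5/2 + ((2*W)*((-6 + W) + W))/2 = -5/2 + ((2*W)*(-6 + 2*W))/2 = -5/2 + (2*W*(-6 + 2*W))/2 = -5/2 + W*(-6 + 2*W))
E(C(1 - 5))/I(28) = (-5/2 - 6*(1 - 5) + 2*(1 - 5)**2)**2/((8*28)) = (-5/2 - 6*(-4) + 2*(-4)**2)**2/224 = (-5/2 + 24 + 2*16)**2*(1/224) = (-5/2 + 24 + 32)**2*(1/224) = (107/2)**2*(1/224) = (11449/4)*(1/224) = 11449/896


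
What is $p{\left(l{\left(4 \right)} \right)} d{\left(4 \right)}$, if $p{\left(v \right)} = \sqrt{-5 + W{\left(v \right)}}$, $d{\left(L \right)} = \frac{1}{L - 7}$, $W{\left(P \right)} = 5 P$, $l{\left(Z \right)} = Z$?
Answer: $- \frac{\sqrt{15}}{3} \approx -1.291$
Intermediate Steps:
$d{\left(L \right)} = \frac{1}{-7 + L}$
$p{\left(v \right)} = \sqrt{-5 + 5 v}$
$p{\left(l{\left(4 \right)} \right)} d{\left(4 \right)} = \frac{\sqrt{-5 + 5 \cdot 4}}{-7 + 4} = \frac{\sqrt{-5 + 20}}{-3} = \sqrt{15} \left(- \frac{1}{3}\right) = - \frac{\sqrt{15}}{3}$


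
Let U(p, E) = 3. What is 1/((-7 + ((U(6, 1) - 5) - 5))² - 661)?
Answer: -1/465 ≈ -0.0021505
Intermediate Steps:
1/((-7 + ((U(6, 1) - 5) - 5))² - 661) = 1/((-7 + ((3 - 5) - 5))² - 661) = 1/((-7 + (-2 - 5))² - 661) = 1/((-7 - 7)² - 661) = 1/((-14)² - 661) = 1/(196 - 661) = 1/(-465) = -1/465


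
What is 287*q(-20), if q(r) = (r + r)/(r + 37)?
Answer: -11480/17 ≈ -675.29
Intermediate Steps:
q(r) = 2*r/(37 + r) (q(r) = (2*r)/(37 + r) = 2*r/(37 + r))
287*q(-20) = 287*(2*(-20)/(37 - 20)) = 287*(2*(-20)/17) = 287*(2*(-20)*(1/17)) = 287*(-40/17) = -11480/17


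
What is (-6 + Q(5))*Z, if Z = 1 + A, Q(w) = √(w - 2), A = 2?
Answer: -18 + 3*√3 ≈ -12.804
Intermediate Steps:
Q(w) = √(-2 + w)
Z = 3 (Z = 1 + 2 = 3)
(-6 + Q(5))*Z = (-6 + √(-2 + 5))*3 = (-6 + √3)*3 = -18 + 3*√3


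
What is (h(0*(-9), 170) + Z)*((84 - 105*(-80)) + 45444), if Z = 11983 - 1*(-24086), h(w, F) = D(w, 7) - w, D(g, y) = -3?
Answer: 1944967248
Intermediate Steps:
h(w, F) = -3 - w
Z = 36069 (Z = 11983 + 24086 = 36069)
(h(0*(-9), 170) + Z)*((84 - 105*(-80)) + 45444) = ((-3 - 0*(-9)) + 36069)*((84 - 105*(-80)) + 45444) = ((-3 - 1*0) + 36069)*((84 + 8400) + 45444) = ((-3 + 0) + 36069)*(8484 + 45444) = (-3 + 36069)*53928 = 36066*53928 = 1944967248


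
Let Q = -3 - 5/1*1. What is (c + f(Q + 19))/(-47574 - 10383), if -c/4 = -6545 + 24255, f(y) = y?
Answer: 70829/57957 ≈ 1.2221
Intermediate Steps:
Q = -8 (Q = -3 - 5*1*1 = -3 - 5*1 = -3 - 5 = -8)
c = -70840 (c = -4*(-6545 + 24255) = -4*17710 = -70840)
(c + f(Q + 19))/(-47574 - 10383) = (-70840 + (-8 + 19))/(-47574 - 10383) = (-70840 + 11)/(-57957) = -70829*(-1/57957) = 70829/57957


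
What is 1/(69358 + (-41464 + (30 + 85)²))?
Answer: 1/41119 ≈ 2.4320e-5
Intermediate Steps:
1/(69358 + (-41464 + (30 + 85)²)) = 1/(69358 + (-41464 + 115²)) = 1/(69358 + (-41464 + 13225)) = 1/(69358 - 28239) = 1/41119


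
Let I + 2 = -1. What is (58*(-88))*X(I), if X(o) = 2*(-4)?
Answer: 40832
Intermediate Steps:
I = -3 (I = -2 - 1 = -3)
X(o) = -8
(58*(-88))*X(I) = (58*(-88))*(-8) = -5104*(-8) = 40832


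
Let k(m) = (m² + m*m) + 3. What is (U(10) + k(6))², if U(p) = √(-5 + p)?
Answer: (75 + √5)² ≈ 5965.4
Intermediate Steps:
k(m) = 3 + 2*m² (k(m) = (m² + m²) + 3 = 2*m² + 3 = 3 + 2*m²)
(U(10) + k(6))² = (√(-5 + 10) + (3 + 2*6²))² = (√5 + (3 + 2*36))² = (√5 + (3 + 72))² = (√5 + 75)² = (75 + √5)²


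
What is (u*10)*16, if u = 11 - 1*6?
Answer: 800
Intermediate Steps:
u = 5 (u = 11 - 6 = 5)
(u*10)*16 = (5*10)*16 = 50*16 = 800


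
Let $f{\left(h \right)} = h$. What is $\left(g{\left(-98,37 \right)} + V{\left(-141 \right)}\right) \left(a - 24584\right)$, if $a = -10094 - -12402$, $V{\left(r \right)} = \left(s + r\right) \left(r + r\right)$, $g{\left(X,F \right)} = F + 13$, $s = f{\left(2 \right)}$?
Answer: $-874288448$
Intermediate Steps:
$s = 2$
$g{\left(X,F \right)} = 13 + F$
$V{\left(r \right)} = 2 r \left(2 + r\right)$ ($V{\left(r \right)} = \left(2 + r\right) \left(r + r\right) = \left(2 + r\right) 2 r = 2 r \left(2 + r\right)$)
$a = 2308$ ($a = -10094 + 12402 = 2308$)
$\left(g{\left(-98,37 \right)} + V{\left(-141 \right)}\right) \left(a - 24584\right) = \left(\left(13 + 37\right) + 2 \left(-141\right) \left(2 - 141\right)\right) \left(2308 - 24584\right) = \left(50 + 2 \left(-141\right) \left(-139\right)\right) \left(-22276\right) = \left(50 + 39198\right) \left(-22276\right) = 39248 \left(-22276\right) = -874288448$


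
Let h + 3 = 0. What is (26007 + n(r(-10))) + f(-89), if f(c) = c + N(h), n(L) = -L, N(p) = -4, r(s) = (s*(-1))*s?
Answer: 26014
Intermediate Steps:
h = -3 (h = -3 + 0 = -3)
r(s) = -s² (r(s) = (-s)*s = -s²)
f(c) = -4 + c (f(c) = c - 4 = -4 + c)
(26007 + n(r(-10))) + f(-89) = (26007 - (-1)*(-10)²) + (-4 - 89) = (26007 - (-1)*100) - 93 = (26007 - 1*(-100)) - 93 = (26007 + 100) - 93 = 26107 - 93 = 26014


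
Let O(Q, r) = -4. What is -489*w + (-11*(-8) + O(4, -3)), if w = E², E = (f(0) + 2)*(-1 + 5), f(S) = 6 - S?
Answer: -500652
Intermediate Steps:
E = 32 (E = ((6 - 1*0) + 2)*(-1 + 5) = ((6 + 0) + 2)*4 = (6 + 2)*4 = 8*4 = 32)
w = 1024 (w = 32² = 1024)
-489*w + (-11*(-8) + O(4, -3)) = -489*1024 + (-11*(-8) - 4) = -500736 + (88 - 4) = -500736 + 84 = -500652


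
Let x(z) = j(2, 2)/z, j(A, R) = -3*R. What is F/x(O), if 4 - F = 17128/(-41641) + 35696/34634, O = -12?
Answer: 4875571592/721097197 ≈ 6.7613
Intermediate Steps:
F = 2437785796/721097197 (F = 4 - (17128/(-41641) + 35696/34634) = 4 - (17128*(-1/41641) + 35696*(1/34634)) = 4 - (-17128/41641 + 17848/17317) = 4 - 1*446602992/721097197 = 4 - 446602992/721097197 = 2437785796/721097197 ≈ 3.3807)
x(z) = -6/z (x(z) = (-3*2)/z = -6/z)
F/x(O) = 2437785796/(721097197*((-6/(-12)))) = 2437785796/(721097197*((-6*(-1/12)))) = 2437785796/(721097197*(1/2)) = (2437785796/721097197)*2 = 4875571592/721097197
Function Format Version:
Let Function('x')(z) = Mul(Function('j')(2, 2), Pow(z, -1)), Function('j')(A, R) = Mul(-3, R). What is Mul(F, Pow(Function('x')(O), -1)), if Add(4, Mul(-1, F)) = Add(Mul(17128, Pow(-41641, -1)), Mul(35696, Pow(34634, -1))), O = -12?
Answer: Rational(4875571592, 721097197) ≈ 6.7613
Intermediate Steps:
F = Rational(2437785796, 721097197) (F = Add(4, Mul(-1, Add(Mul(17128, Pow(-41641, -1)), Mul(35696, Pow(34634, -1))))) = Add(4, Mul(-1, Add(Mul(17128, Rational(-1, 41641)), Mul(35696, Rational(1, 34634))))) = Add(4, Mul(-1, Add(Rational(-17128, 41641), Rational(17848, 17317)))) = Add(4, Mul(-1, Rational(446602992, 721097197))) = Add(4, Rational(-446602992, 721097197)) = Rational(2437785796, 721097197) ≈ 3.3807)
Function('x')(z) = Mul(-6, Pow(z, -1)) (Function('x')(z) = Mul(Mul(-3, 2), Pow(z, -1)) = Mul(-6, Pow(z, -1)))
Mul(F, Pow(Function('x')(O), -1)) = Mul(Rational(2437785796, 721097197), Pow(Mul(-6, Pow(-12, -1)), -1)) = Mul(Rational(2437785796, 721097197), Pow(Mul(-6, Rational(-1, 12)), -1)) = Mul(Rational(2437785796, 721097197), Pow(Rational(1, 2), -1)) = Mul(Rational(2437785796, 721097197), 2) = Rational(4875571592, 721097197)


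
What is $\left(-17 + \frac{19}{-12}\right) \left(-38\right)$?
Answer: $\frac{4237}{6} \approx 706.17$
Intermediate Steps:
$\left(-17 + \frac{19}{-12}\right) \left(-38\right) = \left(-17 + 19 \left(- \frac{1}{12}\right)\right) \left(-38\right) = \left(-17 - \frac{19}{12}\right) \left(-38\right) = \left(- \frac{223}{12}\right) \left(-38\right) = \frac{4237}{6}$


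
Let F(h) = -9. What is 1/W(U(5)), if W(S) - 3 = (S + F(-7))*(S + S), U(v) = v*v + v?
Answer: 1/1263 ≈ 0.00079177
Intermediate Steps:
U(v) = v + v**2 (U(v) = v**2 + v = v + v**2)
W(S) = 3 + 2*S*(-9 + S) (W(S) = 3 + (S - 9)*(S + S) = 3 + (-9 + S)*(2*S) = 3 + 2*S*(-9 + S))
1/W(U(5)) = 1/(3 - 90*(1 + 5) + 2*(5*(1 + 5))**2) = 1/(3 - 90*6 + 2*(5*6)**2) = 1/(3 - 18*30 + 2*30**2) = 1/(3 - 540 + 2*900) = 1/(3 - 540 + 1800) = 1/1263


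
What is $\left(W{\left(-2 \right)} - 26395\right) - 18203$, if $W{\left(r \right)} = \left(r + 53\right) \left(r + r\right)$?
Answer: $-44802$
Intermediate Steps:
$W{\left(r \right)} = 2 r \left(53 + r\right)$ ($W{\left(r \right)} = \left(53 + r\right) 2 r = 2 r \left(53 + r\right)$)
$\left(W{\left(-2 \right)} - 26395\right) - 18203 = \left(2 \left(-2\right) \left(53 - 2\right) - 26395\right) - 18203 = \left(2 \left(-2\right) 51 - 26395\right) - 18203 = \left(-204 - 26395\right) - 18203 = -26599 - 18203 = -44802$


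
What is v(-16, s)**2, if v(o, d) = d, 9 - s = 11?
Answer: 4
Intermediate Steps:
s = -2 (s = 9 - 1*11 = 9 - 11 = -2)
v(-16, s)**2 = (-2)**2 = 4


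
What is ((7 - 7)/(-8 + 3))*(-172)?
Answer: 0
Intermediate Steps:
((7 - 7)/(-8 + 3))*(-172) = (0/(-5))*(-172) = (0*(-1/5))*(-172) = 0*(-172) = 0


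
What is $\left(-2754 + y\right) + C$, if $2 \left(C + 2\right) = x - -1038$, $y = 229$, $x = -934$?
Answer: $-2475$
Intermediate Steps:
$C = 50$ ($C = -2 + \frac{-934 - -1038}{2} = -2 + \frac{-934 + 1038}{2} = -2 + \frac{1}{2} \cdot 104 = -2 + 52 = 50$)
$\left(-2754 + y\right) + C = \left(-2754 + 229\right) + 50 = -2525 + 50 = -2475$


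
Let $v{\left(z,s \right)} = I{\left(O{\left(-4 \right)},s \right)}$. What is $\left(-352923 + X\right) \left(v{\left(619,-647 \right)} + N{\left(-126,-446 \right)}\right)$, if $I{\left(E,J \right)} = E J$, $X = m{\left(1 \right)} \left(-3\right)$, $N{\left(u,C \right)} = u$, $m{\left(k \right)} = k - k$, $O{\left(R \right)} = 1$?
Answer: $272809479$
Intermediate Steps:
$m{\left(k \right)} = 0$
$X = 0$ ($X = 0 \left(-3\right) = 0$)
$v{\left(z,s \right)} = s$ ($v{\left(z,s \right)} = 1 s = s$)
$\left(-352923 + X\right) \left(v{\left(619,-647 \right)} + N{\left(-126,-446 \right)}\right) = \left(-352923 + 0\right) \left(-647 - 126\right) = \left(-352923\right) \left(-773\right) = 272809479$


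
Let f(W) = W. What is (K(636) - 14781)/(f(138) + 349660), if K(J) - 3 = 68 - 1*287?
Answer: -14997/349798 ≈ -0.042873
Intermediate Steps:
K(J) = -216 (K(J) = 3 + (68 - 1*287) = 3 + (68 - 287) = 3 - 219 = -216)
(K(636) - 14781)/(f(138) + 349660) = (-216 - 14781)/(138 + 349660) = -14997/349798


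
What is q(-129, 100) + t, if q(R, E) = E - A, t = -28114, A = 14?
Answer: -28028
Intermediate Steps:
q(R, E) = -14 + E (q(R, E) = E - 1*14 = E - 14 = -14 + E)
q(-129, 100) + t = (-14 + 100) - 28114 = 86 - 28114 = -28028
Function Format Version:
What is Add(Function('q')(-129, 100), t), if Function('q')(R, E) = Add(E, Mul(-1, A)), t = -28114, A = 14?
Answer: -28028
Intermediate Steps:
Function('q')(R, E) = Add(-14, E) (Function('q')(R, E) = Add(E, Mul(-1, 14)) = Add(E, -14) = Add(-14, E))
Add(Function('q')(-129, 100), t) = Add(Add(-14, 100), -28114) = Add(86, -28114) = -28028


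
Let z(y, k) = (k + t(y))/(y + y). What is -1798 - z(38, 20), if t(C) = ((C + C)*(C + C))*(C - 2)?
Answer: -86151/19 ≈ -4534.3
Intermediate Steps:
t(C) = 4*C**2*(-2 + C) (t(C) = ((2*C)*(2*C))*(-2 + C) = (4*C**2)*(-2 + C) = 4*C**2*(-2 + C))
z(y, k) = (k + 4*y**2*(-2 + y))/(2*y) (z(y, k) = (k + 4*y**2*(-2 + y))/(y + y) = (k + 4*y**2*(-2 + y))/((2*y)) = (k + 4*y**2*(-2 + y))*(1/(2*y)) = (k + 4*y**2*(-2 + y))/(2*y))
-1798 - z(38, 20) = -1798 - (20 + 4*38**2*(-2 + 38))/(2*38) = -1798 - (20 + 4*1444*36)/(2*38) = -1798 - (20 + 207936)/(2*38) = -1798 - 207956/(2*38) = -1798 - 1*51989/19 = -1798 - 51989/19 = -86151/19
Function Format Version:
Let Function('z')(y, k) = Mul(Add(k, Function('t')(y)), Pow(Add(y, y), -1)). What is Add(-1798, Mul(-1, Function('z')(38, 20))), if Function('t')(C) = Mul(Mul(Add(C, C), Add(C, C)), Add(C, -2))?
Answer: Rational(-86151, 19) ≈ -4534.3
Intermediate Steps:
Function('t')(C) = Mul(4, Pow(C, 2), Add(-2, C)) (Function('t')(C) = Mul(Mul(Mul(2, C), Mul(2, C)), Add(-2, C)) = Mul(Mul(4, Pow(C, 2)), Add(-2, C)) = Mul(4, Pow(C, 2), Add(-2, C)))
Function('z')(y, k) = Mul(Rational(1, 2), Pow(y, -1), Add(k, Mul(4, Pow(y, 2), Add(-2, y)))) (Function('z')(y, k) = Mul(Add(k, Mul(4, Pow(y, 2), Add(-2, y))), Pow(Add(y, y), -1)) = Mul(Add(k, Mul(4, Pow(y, 2), Add(-2, y))), Pow(Mul(2, y), -1)) = Mul(Add(k, Mul(4, Pow(y, 2), Add(-2, y))), Mul(Rational(1, 2), Pow(y, -1))) = Mul(Rational(1, 2), Pow(y, -1), Add(k, Mul(4, Pow(y, 2), Add(-2, y)))))
Add(-1798, Mul(-1, Function('z')(38, 20))) = Add(-1798, Mul(-1, Mul(Rational(1, 2), Pow(38, -1), Add(20, Mul(4, Pow(38, 2), Add(-2, 38)))))) = Add(-1798, Mul(-1, Mul(Rational(1, 2), Rational(1, 38), Add(20, Mul(4, 1444, 36))))) = Add(-1798, Mul(-1, Mul(Rational(1, 2), Rational(1, 38), Add(20, 207936)))) = Add(-1798, Mul(-1, Mul(Rational(1, 2), Rational(1, 38), 207956))) = Add(-1798, Mul(-1, Rational(51989, 19))) = Add(-1798, Rational(-51989, 19)) = Rational(-86151, 19)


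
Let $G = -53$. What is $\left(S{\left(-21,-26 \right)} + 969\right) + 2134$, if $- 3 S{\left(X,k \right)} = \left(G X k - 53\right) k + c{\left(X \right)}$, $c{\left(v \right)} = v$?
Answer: $- \frac{744436}{3} \approx -2.4815 \cdot 10^{5}$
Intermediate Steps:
$S{\left(X,k \right)} = - \frac{X}{3} - \frac{k \left(-53 - 53 X k\right)}{3}$ ($S{\left(X,k \right)} = - \frac{\left(- 53 X k - 53\right) k + X}{3} = - \frac{\left(-53 - 53 X k\right) k + X}{3} = - \frac{k \left(-53 - 53 X k\right) + X}{3} = - \frac{X + k \left(-53 - 53 X k\right)}{3} = - \frac{X}{3} - \frac{k \left(-53 - 53 X k\right)}{3}$)
$\left(S{\left(-21,-26 \right)} + 969\right) + 2134 = \left(\left(\left(- \frac{1}{3}\right) \left(-21\right) + \frac{53}{3} \left(-26\right) + \frac{53}{3} \left(-21\right) \left(-26\right)^{2}\right) + 969\right) + 2134 = \left(\left(7 - \frac{1378}{3} + \frac{53}{3} \left(-21\right) 676\right) + 969\right) + 2134 = \left(\left(7 - \frac{1378}{3} - 250796\right) + 969\right) + 2134 = \left(- \frac{753745}{3} + 969\right) + 2134 = - \frac{750838}{3} + 2134 = - \frac{744436}{3}$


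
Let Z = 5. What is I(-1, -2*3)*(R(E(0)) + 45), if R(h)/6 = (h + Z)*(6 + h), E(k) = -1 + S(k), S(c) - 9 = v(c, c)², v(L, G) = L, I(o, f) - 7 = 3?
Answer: 11370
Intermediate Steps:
I(o, f) = 10 (I(o, f) = 7 + 3 = 10)
S(c) = 9 + c²
E(k) = 8 + k² (E(k) = -1 + (9 + k²) = 8 + k²)
R(h) = 6*(5 + h)*(6 + h) (R(h) = 6*((h + 5)*(6 + h)) = 6*((5 + h)*(6 + h)) = 6*(5 + h)*(6 + h))
I(-1, -2*3)*(R(E(0)) + 45) = 10*((180 + 6*(8 + 0²)² + 66*(8 + 0²)) + 45) = 10*((180 + 6*(8 + 0)² + 66*(8 + 0)) + 45) = 10*((180 + 6*8² + 66*8) + 45) = 10*((180 + 6*64 + 528) + 45) = 10*((180 + 384 + 528) + 45) = 10*(1092 + 45) = 10*1137 = 11370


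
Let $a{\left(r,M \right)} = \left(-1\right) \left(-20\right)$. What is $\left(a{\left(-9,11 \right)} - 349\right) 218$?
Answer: $-71722$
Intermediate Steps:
$a{\left(r,M \right)} = 20$
$\left(a{\left(-9,11 \right)} - 349\right) 218 = \left(20 - 349\right) 218 = \left(-329\right) 218 = -71722$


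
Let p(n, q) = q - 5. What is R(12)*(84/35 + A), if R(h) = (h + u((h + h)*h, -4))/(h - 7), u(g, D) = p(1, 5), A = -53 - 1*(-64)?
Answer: 804/25 ≈ 32.160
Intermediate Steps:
A = 11 (A = -53 + 64 = 11)
p(n, q) = -5 + q
u(g, D) = 0 (u(g, D) = -5 + 5 = 0)
R(h) = h/(-7 + h) (R(h) = (h + 0)/(h - 7) = h/(-7 + h))
R(12)*(84/35 + A) = (12/(-7 + 12))*(84/35 + 11) = (12/5)*(84*(1/35) + 11) = (12*(1/5))*(12/5 + 11) = (12/5)*(67/5) = 804/25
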